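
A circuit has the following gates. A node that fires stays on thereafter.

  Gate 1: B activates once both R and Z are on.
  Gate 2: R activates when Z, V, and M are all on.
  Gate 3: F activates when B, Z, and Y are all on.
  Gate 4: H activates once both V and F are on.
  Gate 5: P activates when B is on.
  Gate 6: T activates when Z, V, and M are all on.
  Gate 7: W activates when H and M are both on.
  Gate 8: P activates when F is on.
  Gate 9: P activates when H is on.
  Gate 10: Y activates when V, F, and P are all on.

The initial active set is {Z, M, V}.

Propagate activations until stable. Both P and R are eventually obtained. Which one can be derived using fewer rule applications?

R: Z, V, and M are on, so R activates (Gate 2). [1 rule application]
P: Z, V, and M are on, so R activates (Gate 2). Gate 1: R and Z on → B on. Gate 5: B on → P on. [3 rule applications]
R needs fewer.

R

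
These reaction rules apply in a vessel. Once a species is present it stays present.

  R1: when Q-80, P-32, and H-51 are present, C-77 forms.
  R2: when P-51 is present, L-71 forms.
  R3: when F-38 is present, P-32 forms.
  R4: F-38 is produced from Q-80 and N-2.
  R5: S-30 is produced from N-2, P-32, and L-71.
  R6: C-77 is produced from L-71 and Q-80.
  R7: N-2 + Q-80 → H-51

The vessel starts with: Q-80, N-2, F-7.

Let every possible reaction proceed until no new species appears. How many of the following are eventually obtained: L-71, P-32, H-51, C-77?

Q-80 and N-2 present → F-38 forms (R4).
N-2 and Q-80 present → H-51 forms (R7).
F-38 present → P-32 forms (R3).
Q-80, P-32, and H-51 present → C-77 forms (R1).
L-71 would need P-51 (R2), but P-51 never forms.
P-32: reached.
H-51: reached.
C-77: reached.
Reached: P-32, H-51, and C-77 — 3 of the 4.

3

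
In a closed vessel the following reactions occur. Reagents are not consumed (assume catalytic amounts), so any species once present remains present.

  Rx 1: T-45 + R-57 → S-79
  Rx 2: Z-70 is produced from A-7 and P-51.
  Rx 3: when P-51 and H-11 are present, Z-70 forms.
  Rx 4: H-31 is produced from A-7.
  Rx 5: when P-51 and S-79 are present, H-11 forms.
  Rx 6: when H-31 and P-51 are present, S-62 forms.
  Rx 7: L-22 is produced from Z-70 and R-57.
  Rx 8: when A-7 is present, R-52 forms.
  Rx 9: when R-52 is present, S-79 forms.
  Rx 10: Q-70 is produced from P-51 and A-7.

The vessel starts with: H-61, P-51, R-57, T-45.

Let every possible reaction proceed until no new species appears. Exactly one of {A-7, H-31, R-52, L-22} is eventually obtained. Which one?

L-22

T-45 and R-57 present → S-79 forms (Rx 1).
P-51 and S-79 present → H-11 forms (Rx 5).
P-51 and H-11 present → Z-70 forms (Rx 3).
Z-70 and R-57 present → L-22 forms (Rx 7).
No rule produces A-7, and it is not given. R-52 would need A-7 (Rx 8), but A-7 never forms. H-31 would need A-7 (Rx 4), but A-7 never forms.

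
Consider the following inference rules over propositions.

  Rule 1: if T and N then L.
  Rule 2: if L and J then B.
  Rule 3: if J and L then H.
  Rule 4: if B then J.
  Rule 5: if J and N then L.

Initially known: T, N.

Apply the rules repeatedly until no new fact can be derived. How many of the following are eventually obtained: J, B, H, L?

From T and N, Rule 1 gives L.
J would need B (Rule 4), but B is never established.
B would need L and J (Rule 2), but J is never established.
H would need J and L (Rule 3), but J is never established.
L: reached.
Reached: L — 1 of the 4.

1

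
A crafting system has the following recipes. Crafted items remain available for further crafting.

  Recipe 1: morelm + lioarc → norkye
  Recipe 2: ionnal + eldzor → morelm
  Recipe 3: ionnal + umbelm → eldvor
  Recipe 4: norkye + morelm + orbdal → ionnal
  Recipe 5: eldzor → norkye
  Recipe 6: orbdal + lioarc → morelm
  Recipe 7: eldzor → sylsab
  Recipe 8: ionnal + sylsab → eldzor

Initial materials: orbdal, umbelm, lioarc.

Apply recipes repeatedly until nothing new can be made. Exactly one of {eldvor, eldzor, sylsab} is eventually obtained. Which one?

eldvor

Using Recipe 6, orbdal and lioarc make morelm.
morelm + lioarc → norkye (Recipe 1).
norkye + morelm + orbdal → ionnal (Recipe 4).
Using Recipe 3, ionnal and umbelm make eldvor.
sylsab would need eldzor (Recipe 7), but eldzor is never obtained. eldzor would need ionnal and sylsab (Recipe 8), but sylsab is never obtained.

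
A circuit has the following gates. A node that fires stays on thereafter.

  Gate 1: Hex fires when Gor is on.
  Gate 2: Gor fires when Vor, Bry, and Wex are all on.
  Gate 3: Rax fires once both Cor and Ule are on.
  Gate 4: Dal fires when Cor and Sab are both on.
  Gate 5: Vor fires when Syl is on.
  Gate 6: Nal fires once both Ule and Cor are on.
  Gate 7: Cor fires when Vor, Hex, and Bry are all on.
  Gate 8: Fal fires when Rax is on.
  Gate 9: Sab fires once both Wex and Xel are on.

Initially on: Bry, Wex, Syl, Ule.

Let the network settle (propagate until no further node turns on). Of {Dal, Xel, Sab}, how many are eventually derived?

0

Dal would need Cor and Sab (Gate 4), but Sab never turns on.
No rule produces Xel, and it is not given.
Sab would need Wex and Xel (Gate 9), but Xel never turns on.
None of the 3 are reached.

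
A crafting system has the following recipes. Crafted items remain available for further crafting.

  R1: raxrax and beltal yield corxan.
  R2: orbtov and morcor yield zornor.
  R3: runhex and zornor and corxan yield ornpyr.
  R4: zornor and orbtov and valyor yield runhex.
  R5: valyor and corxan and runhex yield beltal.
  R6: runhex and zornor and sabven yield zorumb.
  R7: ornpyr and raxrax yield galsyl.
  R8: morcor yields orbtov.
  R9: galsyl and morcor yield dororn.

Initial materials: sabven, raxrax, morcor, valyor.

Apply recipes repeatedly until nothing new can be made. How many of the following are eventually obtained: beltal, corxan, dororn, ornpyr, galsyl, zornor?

1

Using R8, morcor makes orbtov.
orbtov and morcor → zornor (R2).
beltal would need valyor, corxan, and runhex (R5), but corxan is never obtained.
corxan would need raxrax and beltal (R1), but beltal is never obtained.
dororn would need galsyl and morcor (R9), but galsyl is never obtained.
ornpyr would need runhex, zornor, and corxan (R3), but corxan is never obtained.
galsyl would need ornpyr and raxrax (R7), but ornpyr is never obtained.
zornor: reached.
Reached: zornor — 1 of the 6.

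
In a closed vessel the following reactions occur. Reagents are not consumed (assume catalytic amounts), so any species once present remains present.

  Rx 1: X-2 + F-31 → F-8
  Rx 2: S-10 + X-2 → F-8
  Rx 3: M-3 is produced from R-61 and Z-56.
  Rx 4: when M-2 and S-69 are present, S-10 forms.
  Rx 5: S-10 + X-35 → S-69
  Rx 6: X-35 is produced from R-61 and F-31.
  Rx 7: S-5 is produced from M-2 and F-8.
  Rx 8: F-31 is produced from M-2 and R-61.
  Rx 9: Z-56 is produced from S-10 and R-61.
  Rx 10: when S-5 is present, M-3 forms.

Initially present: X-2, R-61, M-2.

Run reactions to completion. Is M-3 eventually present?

M-2 and R-61 present → F-31 forms (Rx 8).
X-2 and F-31 present → F-8 forms (Rx 1).
M-2 and F-8 present → S-5 forms (Rx 7).
S-5 present → M-3 forms (Rx 10).

Yes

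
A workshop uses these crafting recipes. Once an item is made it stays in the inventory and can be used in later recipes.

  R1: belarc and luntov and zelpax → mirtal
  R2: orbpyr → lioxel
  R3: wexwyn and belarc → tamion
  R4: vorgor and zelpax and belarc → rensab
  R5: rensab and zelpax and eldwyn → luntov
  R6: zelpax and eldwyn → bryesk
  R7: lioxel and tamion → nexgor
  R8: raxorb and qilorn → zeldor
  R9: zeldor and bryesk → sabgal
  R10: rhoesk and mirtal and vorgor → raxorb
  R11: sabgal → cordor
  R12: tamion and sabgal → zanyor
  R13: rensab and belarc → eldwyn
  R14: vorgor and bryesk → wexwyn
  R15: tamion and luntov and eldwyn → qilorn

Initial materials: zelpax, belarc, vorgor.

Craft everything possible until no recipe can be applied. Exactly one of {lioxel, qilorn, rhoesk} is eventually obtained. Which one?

vorgor and zelpax and belarc → rensab (R4).
rensab and belarc → eldwyn (R13).
Using R6, zelpax and eldwyn make bryesk.
rensab and zelpax and eldwyn → luntov (R5).
vorgor and bryesk → wexwyn (R14).
wexwyn and belarc → tamion (R3).
Using R15, tamion, luntov, and eldwyn make qilorn.
No rule produces rhoesk, and it is not given. lioxel would need orbpyr (R2), but orbpyr is never obtained.

qilorn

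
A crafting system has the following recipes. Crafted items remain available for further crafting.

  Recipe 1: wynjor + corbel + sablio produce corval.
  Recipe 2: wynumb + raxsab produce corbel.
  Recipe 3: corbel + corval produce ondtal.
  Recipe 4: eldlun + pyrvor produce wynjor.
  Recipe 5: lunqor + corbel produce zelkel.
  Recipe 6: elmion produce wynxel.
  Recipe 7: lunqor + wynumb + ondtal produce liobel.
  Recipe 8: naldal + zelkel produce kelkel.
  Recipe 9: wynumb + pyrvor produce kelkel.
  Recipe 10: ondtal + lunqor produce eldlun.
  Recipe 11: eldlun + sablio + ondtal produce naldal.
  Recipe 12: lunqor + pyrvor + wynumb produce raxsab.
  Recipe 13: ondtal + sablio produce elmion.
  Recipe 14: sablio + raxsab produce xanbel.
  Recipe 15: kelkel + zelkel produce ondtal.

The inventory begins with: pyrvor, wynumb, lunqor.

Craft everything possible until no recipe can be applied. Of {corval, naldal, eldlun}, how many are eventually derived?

Using Recipe 12, lunqor, pyrvor, and wynumb make raxsab.
wynumb + pyrvor → kelkel (Recipe 9).
Using Recipe 2, wynumb and raxsab make corbel.
lunqor + corbel → zelkel (Recipe 5).
Using Recipe 15, kelkel and zelkel make ondtal.
Using Recipe 10, ondtal and lunqor make eldlun.
corval would need wynjor, corbel, and sablio (Recipe 1), but sablio is never obtained.
naldal would need eldlun, sablio, and ondtal (Recipe 11), but sablio is never obtained.
eldlun: reached.
Reached: eldlun — 1 of the 3.

1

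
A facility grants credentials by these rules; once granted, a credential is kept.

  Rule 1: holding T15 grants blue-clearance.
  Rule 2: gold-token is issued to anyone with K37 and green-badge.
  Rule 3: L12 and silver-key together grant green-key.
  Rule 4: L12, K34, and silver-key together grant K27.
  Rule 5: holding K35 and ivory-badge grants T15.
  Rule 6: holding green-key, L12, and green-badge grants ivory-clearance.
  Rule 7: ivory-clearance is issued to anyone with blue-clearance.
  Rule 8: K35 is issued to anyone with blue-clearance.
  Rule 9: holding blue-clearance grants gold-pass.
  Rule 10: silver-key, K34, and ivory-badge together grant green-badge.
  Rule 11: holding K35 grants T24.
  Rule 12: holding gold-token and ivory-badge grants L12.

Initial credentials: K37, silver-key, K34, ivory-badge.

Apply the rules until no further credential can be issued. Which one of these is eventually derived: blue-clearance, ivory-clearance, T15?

Holding silver-key, K34, and ivory-badge grants green-badge (Rule 10).
Holding K37 and green-badge grants gold-token (Rule 2).
Holding gold-token and ivory-badge grants L12 (Rule 12).
Holding L12 and silver-key grants green-key (Rule 3).
Holding green-key, L12, and green-badge grants ivory-clearance (Rule 6).
blue-clearance would need T15 (Rule 1), but T15 is never granted. T15 would need K35 and ivory-badge (Rule 5), but K35 is never granted.

ivory-clearance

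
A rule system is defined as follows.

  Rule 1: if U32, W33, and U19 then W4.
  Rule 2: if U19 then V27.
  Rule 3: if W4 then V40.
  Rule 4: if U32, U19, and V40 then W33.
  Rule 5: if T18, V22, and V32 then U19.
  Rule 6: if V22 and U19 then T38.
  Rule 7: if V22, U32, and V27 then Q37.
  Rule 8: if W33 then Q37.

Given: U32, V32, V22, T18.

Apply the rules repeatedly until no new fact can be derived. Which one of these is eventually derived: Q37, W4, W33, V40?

Q37

T18, V22, and V32 hold, so U19 follows (Rule 5).
U19 holds, so V27 follows (Rule 2).
From V22, U32, and V27, Rule 7 gives Q37.
W33 would need U32, U19, and V40 (Rule 4), but V40 is never established. V40 would need W4 (Rule 3), but W4 is never established. W4 would need U32, W33, and U19 (Rule 1), but W33 is never established.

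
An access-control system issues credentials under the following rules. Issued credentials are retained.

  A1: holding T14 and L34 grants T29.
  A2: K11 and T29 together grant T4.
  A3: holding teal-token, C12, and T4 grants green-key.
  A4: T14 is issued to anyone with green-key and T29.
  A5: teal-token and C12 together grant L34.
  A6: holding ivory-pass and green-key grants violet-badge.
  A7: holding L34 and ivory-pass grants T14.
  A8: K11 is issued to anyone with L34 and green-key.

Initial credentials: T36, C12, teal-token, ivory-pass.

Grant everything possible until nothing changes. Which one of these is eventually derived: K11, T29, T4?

T29

Holding teal-token and C12 grants L34 (A5).
Holding L34 and ivory-pass grants T14 (A7).
Holding T14 and L34 grants T29 (A1).
T4 would need K11 and T29 (A2), but K11 is never granted. K11 would need L34 and green-key (A8), but green-key is never granted.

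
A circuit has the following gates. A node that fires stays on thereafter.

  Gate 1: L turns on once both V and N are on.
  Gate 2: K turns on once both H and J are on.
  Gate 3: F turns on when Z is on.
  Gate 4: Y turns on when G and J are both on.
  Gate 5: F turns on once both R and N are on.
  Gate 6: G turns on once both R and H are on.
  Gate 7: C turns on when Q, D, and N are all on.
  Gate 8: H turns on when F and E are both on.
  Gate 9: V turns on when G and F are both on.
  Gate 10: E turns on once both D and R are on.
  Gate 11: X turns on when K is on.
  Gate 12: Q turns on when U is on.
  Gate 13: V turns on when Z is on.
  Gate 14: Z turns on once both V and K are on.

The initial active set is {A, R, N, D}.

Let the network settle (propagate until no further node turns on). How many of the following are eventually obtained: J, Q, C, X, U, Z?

0

No rule produces J, and it is not given.
Q would need U (Gate 12), but U never turns on.
C would need Q, D, and N (Gate 7), but Q never turns on.
X would need K (Gate 11), but K never turns on.
No rule produces U, and it is not given.
Z would need V and K (Gate 14), but K never turns on.
None of the 6 are reached.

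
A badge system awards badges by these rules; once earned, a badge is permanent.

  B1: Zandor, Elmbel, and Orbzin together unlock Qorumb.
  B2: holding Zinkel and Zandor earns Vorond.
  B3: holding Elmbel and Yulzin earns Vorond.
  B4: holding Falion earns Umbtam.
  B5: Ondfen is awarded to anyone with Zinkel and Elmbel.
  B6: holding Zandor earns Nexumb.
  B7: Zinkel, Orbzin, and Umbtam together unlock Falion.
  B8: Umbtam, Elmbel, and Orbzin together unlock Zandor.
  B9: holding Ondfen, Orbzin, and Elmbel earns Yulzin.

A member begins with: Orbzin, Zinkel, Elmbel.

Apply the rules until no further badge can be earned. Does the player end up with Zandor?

No

Zandor would need Umbtam, Elmbel, and Orbzin (B8), but Umbtam is never earned.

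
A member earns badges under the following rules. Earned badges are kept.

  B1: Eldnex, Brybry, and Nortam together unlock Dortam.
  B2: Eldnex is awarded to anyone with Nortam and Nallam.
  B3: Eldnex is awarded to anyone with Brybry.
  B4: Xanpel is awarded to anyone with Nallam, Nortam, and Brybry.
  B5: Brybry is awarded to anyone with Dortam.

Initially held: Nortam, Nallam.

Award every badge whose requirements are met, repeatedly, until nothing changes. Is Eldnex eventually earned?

With Nortam and Nallam, Eldnex is earned (B2).

Yes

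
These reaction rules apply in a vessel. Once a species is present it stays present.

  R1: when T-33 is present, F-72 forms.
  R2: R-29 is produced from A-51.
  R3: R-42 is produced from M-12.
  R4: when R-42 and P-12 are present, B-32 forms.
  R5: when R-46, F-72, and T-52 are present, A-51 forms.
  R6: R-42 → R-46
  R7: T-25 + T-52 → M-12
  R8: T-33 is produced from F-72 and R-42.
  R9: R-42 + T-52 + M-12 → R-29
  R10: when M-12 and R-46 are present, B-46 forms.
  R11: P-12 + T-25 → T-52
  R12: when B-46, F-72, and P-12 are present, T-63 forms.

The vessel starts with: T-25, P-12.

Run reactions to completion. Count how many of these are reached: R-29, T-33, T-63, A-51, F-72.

1

P-12 and T-25 present → T-52 forms (R11).
T-25 and T-52 present → M-12 forms (R7).
M-12 present → R-42 forms (R3).
R-42, T-52, and M-12 present → R-29 forms (R9).
R-29: reached.
T-33 would need F-72 and R-42 (R8), but F-72 never forms.
T-63 would need B-46, F-72, and P-12 (R12), but F-72 never forms.
A-51 would need R-46, F-72, and T-52 (R5), but F-72 never forms.
F-72 would need T-33 (R1), but T-33 never forms.
Reached: R-29 — 1 of the 5.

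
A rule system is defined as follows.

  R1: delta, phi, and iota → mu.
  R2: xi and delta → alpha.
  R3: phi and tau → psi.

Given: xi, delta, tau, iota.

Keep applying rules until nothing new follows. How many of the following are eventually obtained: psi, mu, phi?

0

psi would need phi and tau (R3), but phi is never established.
mu would need delta, phi, and iota (R1), but phi is never established.
No rule produces phi, and it is not given.
None of the 3 are reached.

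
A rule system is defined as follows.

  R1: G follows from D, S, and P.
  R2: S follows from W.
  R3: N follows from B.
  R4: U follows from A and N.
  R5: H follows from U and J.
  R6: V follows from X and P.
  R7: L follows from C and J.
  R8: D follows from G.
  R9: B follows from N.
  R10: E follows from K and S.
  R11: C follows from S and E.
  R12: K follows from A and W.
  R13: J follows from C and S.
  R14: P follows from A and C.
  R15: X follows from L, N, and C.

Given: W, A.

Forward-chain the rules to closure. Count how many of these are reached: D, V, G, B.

0

D would need G (R8), but G is never established.
V would need X and P (R6), but X is never established.
G would need D, S, and P (R1), but D is never established.
B would need N (R9), but N is never established.
None of the 4 are reached.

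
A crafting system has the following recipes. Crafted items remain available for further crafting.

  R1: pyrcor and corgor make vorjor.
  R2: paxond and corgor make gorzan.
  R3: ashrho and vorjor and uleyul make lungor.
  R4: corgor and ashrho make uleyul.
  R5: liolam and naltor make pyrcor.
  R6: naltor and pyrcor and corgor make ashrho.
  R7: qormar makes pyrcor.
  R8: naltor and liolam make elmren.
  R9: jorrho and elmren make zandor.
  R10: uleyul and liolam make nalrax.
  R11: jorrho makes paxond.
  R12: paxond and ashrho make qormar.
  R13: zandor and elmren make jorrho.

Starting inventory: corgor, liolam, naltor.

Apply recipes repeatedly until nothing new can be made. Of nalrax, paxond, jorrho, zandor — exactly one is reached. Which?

Using R5, liolam and naltor make pyrcor.
naltor and pyrcor and corgor → ashrho (R6).
corgor and ashrho → uleyul (R4).
uleyul and liolam → nalrax (R10).
jorrho would need zandor and elmren (R13), but zandor is never obtained. zandor would need jorrho and elmren (R9), but jorrho is never obtained. paxond would need jorrho (R11), but jorrho is never obtained.

nalrax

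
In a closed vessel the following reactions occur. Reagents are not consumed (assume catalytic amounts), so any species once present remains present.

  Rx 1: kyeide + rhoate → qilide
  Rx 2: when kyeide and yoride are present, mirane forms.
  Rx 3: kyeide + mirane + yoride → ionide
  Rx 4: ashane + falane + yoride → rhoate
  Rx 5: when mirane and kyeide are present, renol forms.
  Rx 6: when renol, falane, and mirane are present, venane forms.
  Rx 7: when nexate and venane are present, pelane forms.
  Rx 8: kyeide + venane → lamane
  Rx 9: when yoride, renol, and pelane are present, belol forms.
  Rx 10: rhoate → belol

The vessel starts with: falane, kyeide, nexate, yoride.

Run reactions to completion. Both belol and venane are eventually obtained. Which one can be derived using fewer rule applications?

venane

venane: kyeide and yoride present → mirane forms (Rx 2). mirane and kyeide present → renol forms (Rx 5). renol, falane, and mirane present → venane forms (Rx 6). [3 rule applications]
belol: kyeide and yoride present → mirane forms (Rx 2). mirane and kyeide present → renol forms (Rx 5). renol, falane, and mirane present → venane forms (Rx 6). nexate and venane present → pelane forms (Rx 7). yoride, renol, and pelane present → belol forms (Rx 9). [5 rule applications]
venane needs fewer.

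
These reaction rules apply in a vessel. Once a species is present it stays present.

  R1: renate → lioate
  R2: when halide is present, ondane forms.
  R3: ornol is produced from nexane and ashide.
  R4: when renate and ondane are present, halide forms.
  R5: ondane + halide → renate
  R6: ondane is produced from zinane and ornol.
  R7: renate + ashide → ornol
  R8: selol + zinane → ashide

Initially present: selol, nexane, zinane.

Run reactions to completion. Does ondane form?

Yes

selol and zinane present → ashide forms (R8).
nexane and ashide present → ornol forms (R3).
zinane and ornol present → ondane forms (R6).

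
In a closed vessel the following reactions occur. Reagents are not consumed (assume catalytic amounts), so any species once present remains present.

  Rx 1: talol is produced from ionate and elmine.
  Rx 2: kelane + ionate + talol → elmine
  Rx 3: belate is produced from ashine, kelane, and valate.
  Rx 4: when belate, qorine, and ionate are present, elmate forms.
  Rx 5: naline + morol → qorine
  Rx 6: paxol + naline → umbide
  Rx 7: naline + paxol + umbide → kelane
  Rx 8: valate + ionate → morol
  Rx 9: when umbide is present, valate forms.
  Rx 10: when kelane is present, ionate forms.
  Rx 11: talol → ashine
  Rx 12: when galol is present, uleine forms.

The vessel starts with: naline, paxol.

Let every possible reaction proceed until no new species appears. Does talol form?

No

talol would need ionate and elmine (Rx 1), but elmine never forms.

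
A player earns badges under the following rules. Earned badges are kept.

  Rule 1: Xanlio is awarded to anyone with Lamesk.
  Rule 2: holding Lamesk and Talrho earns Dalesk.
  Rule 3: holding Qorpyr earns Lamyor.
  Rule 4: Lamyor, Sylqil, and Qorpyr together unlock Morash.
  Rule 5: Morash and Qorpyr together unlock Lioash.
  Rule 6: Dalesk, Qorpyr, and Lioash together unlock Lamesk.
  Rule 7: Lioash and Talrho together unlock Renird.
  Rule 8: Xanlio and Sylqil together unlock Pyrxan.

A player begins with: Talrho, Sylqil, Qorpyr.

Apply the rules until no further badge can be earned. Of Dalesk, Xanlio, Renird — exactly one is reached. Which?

Renird

With Qorpyr, Lamyor is earned (Rule 3).
With Lamyor, Sylqil, and Qorpyr, Morash is earned (Rule 4).
With Morash and Qorpyr, Lioash is earned (Rule 5).
With Lioash and Talrho, Renird is earned (Rule 7).
Dalesk would need Lamesk and Talrho (Rule 2), but Lamesk is never earned. Xanlio would need Lamesk (Rule 1), but Lamesk is never earned.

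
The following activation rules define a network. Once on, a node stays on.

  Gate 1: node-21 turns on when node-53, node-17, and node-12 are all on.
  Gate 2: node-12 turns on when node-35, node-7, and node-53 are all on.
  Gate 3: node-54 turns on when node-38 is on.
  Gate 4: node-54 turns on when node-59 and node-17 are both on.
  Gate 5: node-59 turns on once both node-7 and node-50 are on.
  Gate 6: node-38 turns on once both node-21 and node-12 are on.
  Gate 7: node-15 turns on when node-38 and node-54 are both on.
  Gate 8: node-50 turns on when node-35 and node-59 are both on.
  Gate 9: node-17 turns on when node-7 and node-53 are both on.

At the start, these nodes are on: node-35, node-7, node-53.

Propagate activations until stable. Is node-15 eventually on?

Yes

node-35, node-7, and node-53 are on, so node-12 turns on (Gate 2).
node-7 and node-53 are on, so node-17 turns on (Gate 9).
node-53, node-17, and node-12 are on, so node-21 turns on (Gate 1).
Gate 6: node-21 and node-12 on → node-38 on.
Gate 3: node-38 on → node-54 on.
node-38 and node-54 are on, so node-15 turns on (Gate 7).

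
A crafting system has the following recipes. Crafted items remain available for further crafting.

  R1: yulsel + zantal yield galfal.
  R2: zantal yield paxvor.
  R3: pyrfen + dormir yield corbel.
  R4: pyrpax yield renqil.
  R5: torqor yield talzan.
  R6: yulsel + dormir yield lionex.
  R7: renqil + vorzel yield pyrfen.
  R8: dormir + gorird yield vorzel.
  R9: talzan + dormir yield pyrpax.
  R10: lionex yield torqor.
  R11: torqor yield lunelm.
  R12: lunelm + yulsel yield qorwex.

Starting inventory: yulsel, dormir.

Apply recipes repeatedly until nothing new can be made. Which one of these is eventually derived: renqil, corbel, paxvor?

renqil

yulsel + dormir → lionex (R6).
Using R10, lionex makes torqor.
torqor → talzan (R5).
Using R9, talzan and dormir make pyrpax.
pyrpax → renqil (R4).
corbel would need pyrfen and dormir (R3), but pyrfen is never obtained. paxvor would need zantal (R2), but zantal is never obtained.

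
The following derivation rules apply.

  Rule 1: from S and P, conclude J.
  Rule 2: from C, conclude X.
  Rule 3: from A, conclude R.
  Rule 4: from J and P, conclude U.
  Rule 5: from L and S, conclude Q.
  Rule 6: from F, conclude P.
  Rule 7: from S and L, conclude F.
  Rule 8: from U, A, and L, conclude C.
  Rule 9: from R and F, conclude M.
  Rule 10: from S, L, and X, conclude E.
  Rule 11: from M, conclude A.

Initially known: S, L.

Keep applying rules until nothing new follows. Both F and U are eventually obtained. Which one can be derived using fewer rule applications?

F: S and L hold, so F follows (Rule 7). [1 rule application]
U: S and L hold, so F follows (Rule 7). From F, Rule 6 gives P. From S and P, Rule 1 gives J. From J and P, Rule 4 gives U. [4 rule applications]
F needs fewer.

F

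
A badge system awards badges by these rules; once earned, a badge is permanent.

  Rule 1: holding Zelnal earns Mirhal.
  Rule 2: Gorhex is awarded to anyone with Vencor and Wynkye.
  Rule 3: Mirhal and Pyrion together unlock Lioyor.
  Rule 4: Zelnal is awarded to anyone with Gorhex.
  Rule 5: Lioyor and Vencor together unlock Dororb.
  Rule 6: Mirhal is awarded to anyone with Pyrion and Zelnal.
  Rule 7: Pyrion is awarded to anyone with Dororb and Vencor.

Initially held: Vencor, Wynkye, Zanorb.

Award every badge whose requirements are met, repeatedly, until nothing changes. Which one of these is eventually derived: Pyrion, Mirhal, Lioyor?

With Vencor and Wynkye, Gorhex is earned (Rule 2).
With Gorhex, Zelnal is earned (Rule 4).
With Zelnal, Mirhal is earned (Rule 1).
Pyrion would need Dororb and Vencor (Rule 7), but Dororb is never earned. Lioyor would need Mirhal and Pyrion (Rule 3), but Pyrion is never earned.

Mirhal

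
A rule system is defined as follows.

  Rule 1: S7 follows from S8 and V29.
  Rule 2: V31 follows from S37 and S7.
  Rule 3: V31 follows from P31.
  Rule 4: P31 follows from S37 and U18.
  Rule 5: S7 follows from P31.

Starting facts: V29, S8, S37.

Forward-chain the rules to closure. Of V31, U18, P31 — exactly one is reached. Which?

V31

From S8 and V29, Rule 1 gives S7.
From S37 and S7, Rule 2 gives V31.
No rule produces U18, and it is not given. P31 would need S37 and U18 (Rule 4), but U18 is never established.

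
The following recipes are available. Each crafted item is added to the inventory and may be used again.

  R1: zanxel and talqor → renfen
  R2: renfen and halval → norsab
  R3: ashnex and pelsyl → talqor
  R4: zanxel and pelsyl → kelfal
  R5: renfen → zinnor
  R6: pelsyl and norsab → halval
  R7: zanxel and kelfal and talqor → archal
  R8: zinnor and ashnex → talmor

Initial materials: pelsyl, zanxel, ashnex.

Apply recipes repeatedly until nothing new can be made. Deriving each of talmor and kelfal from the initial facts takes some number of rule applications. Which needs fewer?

kelfal

kelfal: zanxel and pelsyl → kelfal (R4). [1 rule application]
talmor: ashnex and pelsyl → talqor (R3). Using R1, zanxel and talqor make renfen. renfen → zinnor (R5). Using R8, zinnor and ashnex make talmor. [4 rule applications]
kelfal needs fewer.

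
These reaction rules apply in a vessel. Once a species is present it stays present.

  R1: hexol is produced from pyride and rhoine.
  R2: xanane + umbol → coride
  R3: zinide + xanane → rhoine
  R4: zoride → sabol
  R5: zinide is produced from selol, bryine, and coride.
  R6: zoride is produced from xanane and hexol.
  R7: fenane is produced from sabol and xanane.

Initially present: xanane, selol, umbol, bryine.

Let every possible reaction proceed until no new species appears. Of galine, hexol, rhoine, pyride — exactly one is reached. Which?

rhoine

xanane and umbol present → coride forms (R2).
selol, bryine, and coride present → zinide forms (R5).
zinide and xanane present → rhoine forms (R3).
No rule produces pyride, and it is not given. hexol would need pyride and rhoine (R1), but pyride never forms. No rule produces galine, and it is not given.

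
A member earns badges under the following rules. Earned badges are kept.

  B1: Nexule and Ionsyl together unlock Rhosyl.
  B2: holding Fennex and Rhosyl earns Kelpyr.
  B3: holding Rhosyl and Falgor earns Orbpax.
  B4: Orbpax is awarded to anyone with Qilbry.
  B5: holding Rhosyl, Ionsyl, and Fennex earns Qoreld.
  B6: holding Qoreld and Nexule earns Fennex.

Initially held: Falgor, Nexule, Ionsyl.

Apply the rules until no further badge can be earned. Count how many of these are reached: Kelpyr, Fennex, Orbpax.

1

With Nexule and Ionsyl, Rhosyl is earned (B1).
With Rhosyl and Falgor, Orbpax is earned (B3).
Kelpyr would need Fennex and Rhosyl (B2), but Fennex is never earned.
Fennex would need Qoreld and Nexule (B6), but Qoreld is never earned.
Orbpax: reached.
Reached: Orbpax — 1 of the 3.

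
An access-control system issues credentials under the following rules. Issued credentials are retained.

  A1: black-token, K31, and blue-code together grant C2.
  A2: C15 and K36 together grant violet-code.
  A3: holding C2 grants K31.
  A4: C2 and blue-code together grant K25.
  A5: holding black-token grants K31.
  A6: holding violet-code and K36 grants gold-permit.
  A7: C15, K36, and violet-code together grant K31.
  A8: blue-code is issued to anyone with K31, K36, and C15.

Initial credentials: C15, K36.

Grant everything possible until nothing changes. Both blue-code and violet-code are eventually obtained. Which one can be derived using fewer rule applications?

violet-code: Holding C15 and K36 grants violet-code (A2). [1 rule application]
blue-code: Holding C15 and K36 grants violet-code (A2). Holding C15, K36, and violet-code grants K31 (A7). Holding K31, K36, and C15 grants blue-code (A8). [3 rule applications]
violet-code needs fewer.

violet-code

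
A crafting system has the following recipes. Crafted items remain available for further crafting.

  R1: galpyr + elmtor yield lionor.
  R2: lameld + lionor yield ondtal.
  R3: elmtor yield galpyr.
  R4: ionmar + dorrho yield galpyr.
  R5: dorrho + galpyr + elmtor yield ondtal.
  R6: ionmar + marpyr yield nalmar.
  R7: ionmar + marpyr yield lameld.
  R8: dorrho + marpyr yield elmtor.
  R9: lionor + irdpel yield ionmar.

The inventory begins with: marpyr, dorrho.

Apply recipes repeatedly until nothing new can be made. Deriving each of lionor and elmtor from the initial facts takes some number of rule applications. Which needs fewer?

elmtor

elmtor: Using R8, dorrho and marpyr make elmtor. [1 rule application]
lionor: dorrho + marpyr → elmtor (R8). elmtor → galpyr (R3). galpyr + elmtor → lionor (R1). [3 rule applications]
elmtor needs fewer.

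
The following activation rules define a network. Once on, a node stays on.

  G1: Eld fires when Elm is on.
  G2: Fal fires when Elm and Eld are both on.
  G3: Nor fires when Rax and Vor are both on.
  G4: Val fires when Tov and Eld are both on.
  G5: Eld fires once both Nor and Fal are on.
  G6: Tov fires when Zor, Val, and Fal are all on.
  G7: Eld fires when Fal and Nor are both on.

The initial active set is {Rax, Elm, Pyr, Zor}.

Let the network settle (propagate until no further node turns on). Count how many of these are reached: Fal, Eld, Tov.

G1: Elm on → Eld on.
G2: Elm and Eld on → Fal on.
Fal: reached.
Eld: reached.
Tov would need Zor, Val, and Fal (G6), but Val never turns on.
Reached: Fal and Eld — 2 of the 3.

2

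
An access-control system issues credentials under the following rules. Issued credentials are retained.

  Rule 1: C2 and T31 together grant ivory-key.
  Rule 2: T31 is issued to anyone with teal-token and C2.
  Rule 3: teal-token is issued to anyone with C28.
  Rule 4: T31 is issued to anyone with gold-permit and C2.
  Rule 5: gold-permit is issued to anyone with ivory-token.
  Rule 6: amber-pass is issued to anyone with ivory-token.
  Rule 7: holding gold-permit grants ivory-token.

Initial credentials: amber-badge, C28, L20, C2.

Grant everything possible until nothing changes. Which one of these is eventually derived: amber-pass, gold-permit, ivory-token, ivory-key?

Holding C28 grants teal-token (Rule 3).
Holding teal-token and C2 grants T31 (Rule 2).
Holding C2 and T31 grants ivory-key (Rule 1).
ivory-token would need gold-permit (Rule 7), but gold-permit is never granted. gold-permit would need ivory-token (Rule 5), but ivory-token is never granted. amber-pass would need ivory-token (Rule 6), but ivory-token is never granted.

ivory-key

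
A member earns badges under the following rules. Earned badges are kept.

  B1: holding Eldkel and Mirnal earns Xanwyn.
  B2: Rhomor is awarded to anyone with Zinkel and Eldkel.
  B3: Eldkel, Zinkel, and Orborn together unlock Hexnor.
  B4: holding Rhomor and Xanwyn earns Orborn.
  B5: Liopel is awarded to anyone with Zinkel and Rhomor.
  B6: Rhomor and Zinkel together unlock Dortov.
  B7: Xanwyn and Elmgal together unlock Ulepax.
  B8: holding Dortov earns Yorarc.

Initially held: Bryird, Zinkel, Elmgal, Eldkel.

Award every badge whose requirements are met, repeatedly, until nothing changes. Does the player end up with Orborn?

Orborn would need Rhomor and Xanwyn (B4), but Xanwyn is never earned.

No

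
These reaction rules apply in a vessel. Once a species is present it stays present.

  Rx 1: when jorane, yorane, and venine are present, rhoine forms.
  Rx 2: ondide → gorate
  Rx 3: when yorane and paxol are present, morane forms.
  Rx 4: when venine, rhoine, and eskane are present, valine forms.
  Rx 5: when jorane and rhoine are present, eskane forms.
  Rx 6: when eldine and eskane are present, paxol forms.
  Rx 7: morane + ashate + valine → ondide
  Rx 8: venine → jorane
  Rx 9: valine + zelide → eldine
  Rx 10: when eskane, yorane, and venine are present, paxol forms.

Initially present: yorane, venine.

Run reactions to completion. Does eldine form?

eldine would need valine and zelide (Rx 9), but zelide never forms.

No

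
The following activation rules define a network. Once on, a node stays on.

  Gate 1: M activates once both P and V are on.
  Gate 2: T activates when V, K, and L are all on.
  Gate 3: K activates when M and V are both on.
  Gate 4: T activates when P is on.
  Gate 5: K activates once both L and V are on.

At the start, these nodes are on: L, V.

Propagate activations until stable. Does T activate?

Yes

Gate 5: L and V on → K on.
Gate 2: V, K, and L on → T on.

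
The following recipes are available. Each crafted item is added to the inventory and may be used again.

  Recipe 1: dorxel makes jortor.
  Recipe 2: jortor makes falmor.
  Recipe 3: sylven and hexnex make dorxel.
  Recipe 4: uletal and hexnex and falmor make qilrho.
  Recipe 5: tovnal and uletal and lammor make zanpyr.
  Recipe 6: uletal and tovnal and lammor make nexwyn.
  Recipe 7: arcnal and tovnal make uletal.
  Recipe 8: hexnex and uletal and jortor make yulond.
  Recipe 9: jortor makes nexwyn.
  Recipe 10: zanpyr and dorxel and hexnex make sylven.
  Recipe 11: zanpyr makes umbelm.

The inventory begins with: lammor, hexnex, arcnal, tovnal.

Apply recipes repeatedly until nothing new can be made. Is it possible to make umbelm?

arcnal and tovnal → uletal (Recipe 7).
Using Recipe 5, tovnal, uletal, and lammor make zanpyr.
Using Recipe 11, zanpyr makes umbelm.

Yes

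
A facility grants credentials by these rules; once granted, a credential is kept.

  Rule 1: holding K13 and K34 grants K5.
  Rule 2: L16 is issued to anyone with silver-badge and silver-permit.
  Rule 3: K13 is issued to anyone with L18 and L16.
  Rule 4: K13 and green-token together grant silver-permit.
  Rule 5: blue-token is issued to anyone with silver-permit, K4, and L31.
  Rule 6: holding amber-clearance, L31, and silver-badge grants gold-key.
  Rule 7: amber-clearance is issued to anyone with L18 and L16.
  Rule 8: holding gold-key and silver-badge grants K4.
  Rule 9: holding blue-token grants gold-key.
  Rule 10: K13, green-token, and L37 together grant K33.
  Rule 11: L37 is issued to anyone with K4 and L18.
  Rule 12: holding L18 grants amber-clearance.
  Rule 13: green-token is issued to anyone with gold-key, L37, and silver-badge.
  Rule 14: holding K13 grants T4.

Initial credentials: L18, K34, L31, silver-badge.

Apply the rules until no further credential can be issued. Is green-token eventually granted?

Yes

Holding L18 grants amber-clearance (Rule 12).
Holding amber-clearance, L31, and silver-badge grants gold-key (Rule 6).
Holding gold-key and silver-badge grants K4 (Rule 8).
Holding K4 and L18 grants L37 (Rule 11).
Holding gold-key, L37, and silver-badge grants green-token (Rule 13).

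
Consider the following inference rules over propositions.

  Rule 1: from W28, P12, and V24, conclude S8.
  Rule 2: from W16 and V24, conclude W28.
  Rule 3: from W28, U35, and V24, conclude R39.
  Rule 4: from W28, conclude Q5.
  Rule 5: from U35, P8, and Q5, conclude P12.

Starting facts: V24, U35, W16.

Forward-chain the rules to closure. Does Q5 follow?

W16 and V24 hold, so W28 follows (Rule 2).
From W28, Rule 4 gives Q5.

Yes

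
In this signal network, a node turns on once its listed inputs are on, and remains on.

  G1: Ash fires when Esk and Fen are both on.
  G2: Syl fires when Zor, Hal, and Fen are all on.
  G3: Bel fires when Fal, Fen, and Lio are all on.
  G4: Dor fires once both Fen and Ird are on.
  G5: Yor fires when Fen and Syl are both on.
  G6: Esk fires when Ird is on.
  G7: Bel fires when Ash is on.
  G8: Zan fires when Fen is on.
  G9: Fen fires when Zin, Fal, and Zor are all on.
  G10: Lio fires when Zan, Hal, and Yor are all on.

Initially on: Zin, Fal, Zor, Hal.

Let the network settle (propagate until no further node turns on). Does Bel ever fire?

G9: Zin, Fal, and Zor on → Fen on.
Fen is on, so Zan fires (G8).
G2: Zor, Hal, and Fen on → Syl on.
Fen and Syl are on, so Yor fires (G5).
G10: Zan, Hal, and Yor on → Lio on.
G3: Fal, Fen, and Lio on → Bel on.

Yes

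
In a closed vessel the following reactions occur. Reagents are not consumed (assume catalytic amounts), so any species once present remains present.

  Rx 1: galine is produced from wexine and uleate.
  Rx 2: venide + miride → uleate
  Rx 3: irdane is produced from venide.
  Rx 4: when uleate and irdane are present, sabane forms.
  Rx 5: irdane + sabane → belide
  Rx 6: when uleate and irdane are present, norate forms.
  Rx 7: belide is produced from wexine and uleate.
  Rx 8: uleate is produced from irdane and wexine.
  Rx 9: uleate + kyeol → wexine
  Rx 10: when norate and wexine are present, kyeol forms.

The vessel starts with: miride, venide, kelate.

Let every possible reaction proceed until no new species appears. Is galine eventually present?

No

galine would need wexine and uleate (Rx 1), but wexine never forms.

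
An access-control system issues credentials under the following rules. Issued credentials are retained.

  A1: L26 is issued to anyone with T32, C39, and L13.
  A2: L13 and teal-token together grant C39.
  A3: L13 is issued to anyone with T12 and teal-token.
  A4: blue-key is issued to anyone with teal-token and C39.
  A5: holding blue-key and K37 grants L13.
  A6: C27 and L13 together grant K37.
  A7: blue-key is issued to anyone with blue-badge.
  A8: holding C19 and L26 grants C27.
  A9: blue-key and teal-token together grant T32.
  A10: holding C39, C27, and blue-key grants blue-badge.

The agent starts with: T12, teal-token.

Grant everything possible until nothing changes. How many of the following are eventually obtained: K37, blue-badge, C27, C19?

K37 would need C27 and L13 (A6), but C27 is never granted.
blue-badge would need C39, C27, and blue-key (A10), but C27 is never granted.
C27 would need C19 and L26 (A8), but C19 is never granted.
No rule produces C19, and it is not given.
None of the 4 are reached.

0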